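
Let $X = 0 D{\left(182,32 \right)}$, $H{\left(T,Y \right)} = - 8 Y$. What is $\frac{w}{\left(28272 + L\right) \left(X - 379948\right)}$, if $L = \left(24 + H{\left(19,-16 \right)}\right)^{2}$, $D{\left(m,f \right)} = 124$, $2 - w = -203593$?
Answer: $- \frac{203595}{19520208448} \approx -1.043 \cdot 10^{-5}$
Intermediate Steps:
$w = 203595$ ($w = 2 - -203593 = 2 + 203593 = 203595$)
$X = 0$ ($X = 0 \cdot 124 = 0$)
$L = 23104$ ($L = \left(24 - -128\right)^{2} = \left(24 + 128\right)^{2} = 152^{2} = 23104$)
$\frac{w}{\left(28272 + L\right) \left(X - 379948\right)} = \frac{203595}{\left(28272 + 23104\right) \left(0 - 379948\right)} = \frac{203595}{51376 \left(-379948\right)} = \frac{203595}{-19520208448} = 203595 \left(- \frac{1}{19520208448}\right) = - \frac{203595}{19520208448}$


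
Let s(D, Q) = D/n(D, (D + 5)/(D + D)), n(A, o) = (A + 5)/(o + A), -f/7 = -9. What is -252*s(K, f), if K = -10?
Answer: 4914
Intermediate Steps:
f = 63 (f = -7*(-9) = 63)
n(A, o) = (5 + A)/(A + o)
s(D, Q) = D*(D + (5 + D)/(2*D))/(5 + D) (s(D, Q) = D/(((5 + D)/(D + (D + 5)/(D + D)))) = D/(((5 + D)/(D + (5 + D)/((2*D))))) = D/(((5 + D)/(D + (5 + D)*(1/(2*D))))) = D/(((5 + D)/(D + (5 + D)/(2*D)))) = D*((D + (5 + D)/(2*D))/(5 + D)) = D*(D + (5 + D)/(2*D))/(5 + D))
-252*s(K, f) = -126*(5 - 10 + 2*(-10)²)/(5 - 10) = -126*(5 - 10 + 2*100)/(-5) = -126*(-1)*(5 - 10 + 200)/5 = -126*(-1)*195/5 = -252*(-39/2) = 4914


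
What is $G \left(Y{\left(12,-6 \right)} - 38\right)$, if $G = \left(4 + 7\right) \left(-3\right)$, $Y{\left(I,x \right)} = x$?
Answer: $1452$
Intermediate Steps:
$G = -33$ ($G = 11 \left(-3\right) = -33$)
$G \left(Y{\left(12,-6 \right)} - 38\right) = - 33 \left(-6 - 38\right) = \left(-33\right) \left(-44\right) = 1452$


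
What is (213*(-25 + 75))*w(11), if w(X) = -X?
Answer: -117150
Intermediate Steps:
(213*(-25 + 75))*w(11) = (213*(-25 + 75))*(-1*11) = (213*50)*(-11) = 10650*(-11) = -117150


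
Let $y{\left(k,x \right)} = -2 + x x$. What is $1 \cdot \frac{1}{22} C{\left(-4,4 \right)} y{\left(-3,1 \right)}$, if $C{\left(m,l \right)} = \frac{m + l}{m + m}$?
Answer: $0$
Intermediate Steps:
$y{\left(k,x \right)} = -2 + x^{2}$
$C{\left(m,l \right)} = \frac{l + m}{2 m}$
$1 \cdot \frac{1}{22} C{\left(-4,4 \right)} y{\left(-3,1 \right)} = 1 \cdot \frac{1}{22} \frac{4 - 4}{2 \left(-4\right)} \left(-2 + 1^{2}\right) = 1 \cdot \frac{1}{22} \cdot \frac{1}{2} \left(- \frac{1}{4}\right) 0 \left(-2 + 1\right) = \frac{1}{22} \cdot 0 \left(-1\right) = 0 \left(-1\right) = 0$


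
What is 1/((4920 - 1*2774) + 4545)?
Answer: 1/6691 ≈ 0.00014945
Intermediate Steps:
1/((4920 - 1*2774) + 4545) = 1/((4920 - 2774) + 4545) = 1/(2146 + 4545) = 1/6691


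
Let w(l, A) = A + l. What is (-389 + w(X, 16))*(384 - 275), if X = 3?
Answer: -40330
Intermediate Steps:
(-389 + w(X, 16))*(384 - 275) = (-389 + (16 + 3))*(384 - 275) = (-389 + 19)*109 = -370*109 = -40330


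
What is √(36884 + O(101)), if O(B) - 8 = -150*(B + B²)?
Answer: 2*I*√377102 ≈ 1228.2*I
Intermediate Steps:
O(B) = 8 - 150*B - 150*B² (O(B) = 8 - 150*(B + B²) = 8 + (-150*B - 150*B²) = 8 - 150*B - 150*B²)
√(36884 + O(101)) = √(36884 + (8 - 150*101 - 150*101²)) = √(36884 + (8 - 15150 - 150*10201)) = √(36884 + (8 - 15150 - 1530150)) = √(36884 - 1545292) = √(-1508408) = 2*I*√377102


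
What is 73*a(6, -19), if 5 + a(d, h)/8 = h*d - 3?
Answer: -71248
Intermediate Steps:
a(d, h) = -64 + 8*d*h (a(d, h) = -40 + 8*(h*d - 3) = -40 + 8*(d*h - 3) = -40 + 8*(-3 + d*h) = -40 + (-24 + 8*d*h) = -64 + 8*d*h)
73*a(6, -19) = 73*(-64 + 8*6*(-19)) = 73*(-64 - 912) = 73*(-976) = -71248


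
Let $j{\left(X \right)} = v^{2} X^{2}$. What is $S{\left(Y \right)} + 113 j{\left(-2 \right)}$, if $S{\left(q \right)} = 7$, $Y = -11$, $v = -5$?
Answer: $11307$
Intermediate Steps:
$j{\left(X \right)} = 25 X^{2}$ ($j{\left(X \right)} = \left(-5\right)^{2} X^{2} = 25 X^{2}$)
$S{\left(Y \right)} + 113 j{\left(-2 \right)} = 7 + 113 \cdot 25 \left(-2\right)^{2} = 7 + 113 \cdot 25 \cdot 4 = 7 + 113 \cdot 100 = 7 + 11300 = 11307$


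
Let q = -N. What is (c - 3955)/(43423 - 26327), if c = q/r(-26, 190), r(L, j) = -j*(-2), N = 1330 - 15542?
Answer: -4897/21370 ≈ -0.22915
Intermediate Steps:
N = -14212
r(L, j) = 2*j
q = 14212 (q = -1*(-14212) = 14212)
c = 187/5 (c = 14212/((2*190)) = 14212/380 = 14212*(1/380) = 187/5 ≈ 37.400)
(c - 3955)/(43423 - 26327) = (187/5 - 3955)/(43423 - 26327) = -19588/5/17096 = -19588/5*1/17096 = -4897/21370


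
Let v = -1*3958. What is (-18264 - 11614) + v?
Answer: -33836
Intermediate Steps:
v = -3958
(-18264 - 11614) + v = (-18264 - 11614) - 3958 = -29878 - 3958 = -33836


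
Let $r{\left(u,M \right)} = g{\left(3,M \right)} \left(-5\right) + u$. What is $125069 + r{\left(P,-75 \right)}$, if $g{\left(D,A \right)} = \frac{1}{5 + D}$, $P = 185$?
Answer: $\frac{1002027}{8} \approx 1.2525 \cdot 10^{5}$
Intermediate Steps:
$r{\left(u,M \right)} = - \frac{5}{8} + u$ ($r{\left(u,M \right)} = \frac{1}{5 + 3} \left(-5\right) + u = \frac{1}{8} \left(-5\right) + u = - \frac{5}{8} + u$)
$125069 + r{\left(P,-75 \right)} = 125069 + \left(- \frac{5}{8} + 185\right) = 125069 + \frac{1475}{8} = \frac{1002027}{8}$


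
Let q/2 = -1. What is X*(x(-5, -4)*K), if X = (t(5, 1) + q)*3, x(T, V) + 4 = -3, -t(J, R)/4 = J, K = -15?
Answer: -6930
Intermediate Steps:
q = -2 (q = 2*(-1) = -2)
t(J, R) = -4*J
x(T, V) = -7 (x(T, V) = -4 - 3 = -7)
X = -66 (X = (-4*5 - 2)*3 = (-20 - 2)*3 = -22*3 = -66)
X*(x(-5, -4)*K) = -(-462)*(-15) = -66*105 = -6930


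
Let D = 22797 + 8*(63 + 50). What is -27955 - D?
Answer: -51656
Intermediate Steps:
D = 23701 (D = 22797 + 8*113 = 22797 + 904 = 23701)
-27955 - D = -27955 - 1*23701 = -27955 - 23701 = -51656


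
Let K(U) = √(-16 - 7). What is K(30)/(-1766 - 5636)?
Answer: -I*√23/7402 ≈ -0.00064791*I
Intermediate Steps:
K(U) = I*√23 (K(U) = √(-23) = I*√23)
K(30)/(-1766 - 5636) = (I*√23)/(-1766 - 5636) = (I*√23)/(-7402) = (I*√23)*(-1/7402) = -I*√23/7402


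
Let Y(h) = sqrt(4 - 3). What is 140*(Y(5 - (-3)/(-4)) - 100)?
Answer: -13860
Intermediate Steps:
Y(h) = 1 (Y(h) = sqrt(1) = 1)
140*(Y(5 - (-3)/(-4)) - 100) = 140*(1 - 100) = 140*(-99) = -13860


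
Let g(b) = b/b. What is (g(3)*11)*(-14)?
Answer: -154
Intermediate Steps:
g(b) = 1
(g(3)*11)*(-14) = (1*11)*(-14) = 11*(-14) = -154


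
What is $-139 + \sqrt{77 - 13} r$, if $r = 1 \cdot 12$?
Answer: $-43$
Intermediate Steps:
$r = 12$
$-139 + \sqrt{77 - 13} r = -139 + \sqrt{77 - 13} \cdot 12 = -139 + \sqrt{64} \cdot 12 = -139 + 8 \cdot 12 = -139 + 96 = -43$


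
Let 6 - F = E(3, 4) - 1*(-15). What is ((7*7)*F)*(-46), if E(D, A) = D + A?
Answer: 36064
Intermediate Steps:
E(D, A) = A + D
F = -16 (F = 6 - ((4 + 3) - 1*(-15)) = 6 - (7 + 15) = 6 - 1*22 = 6 - 22 = -16)
((7*7)*F)*(-46) = ((7*7)*(-16))*(-46) = (49*(-16))*(-46) = -784*(-46) = 36064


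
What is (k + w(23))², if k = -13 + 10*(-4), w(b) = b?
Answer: 900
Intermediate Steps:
k = -53 (k = -13 - 40 = -53)
(k + w(23))² = (-53 + 23)² = (-30)² = 900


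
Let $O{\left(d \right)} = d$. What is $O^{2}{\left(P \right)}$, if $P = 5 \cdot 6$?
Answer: $900$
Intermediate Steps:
$P = 30$
$O^{2}{\left(P \right)} = 30^{2} = 900$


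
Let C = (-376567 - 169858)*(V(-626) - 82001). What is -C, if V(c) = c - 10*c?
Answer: -41728837975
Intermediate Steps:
V(c) = -9*c
C = 41728837975 (C = (-376567 - 169858)*(-9*(-626) - 82001) = -546425*(5634 - 82001) = -546425*(-76367) = 41728837975)
-C = -1*41728837975 = -41728837975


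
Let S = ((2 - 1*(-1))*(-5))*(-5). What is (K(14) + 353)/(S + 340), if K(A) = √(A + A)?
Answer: 353/415 + 2*√7/415 ≈ 0.86335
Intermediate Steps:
K(A) = √2*√A (K(A) = √(2*A) = √2*√A)
S = 75 (S = ((2 + 1)*(-5))*(-5) = (3*(-5))*(-5) = -15*(-5) = 75)
(K(14) + 353)/(S + 340) = (√2*√14 + 353)/(75 + 340) = (2*√7 + 353)/415 = (353 + 2*√7)*(1/415) = 353/415 + 2*√7/415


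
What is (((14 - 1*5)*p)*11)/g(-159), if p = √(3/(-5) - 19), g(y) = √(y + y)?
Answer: 231*√795/265 ≈ 24.578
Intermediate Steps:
g(y) = √2*√y (g(y) = √(2*y) = √2*√y)
p = 7*I*√10/5 (p = √(-⅕*3 - 19) = √(-⅗ - 19) = √(-98/5) = 7*I*√10/5 ≈ 4.4272*I)
(((14 - 1*5)*p)*11)/g(-159) = (((14 - 1*5)*(7*I*√10/5))*11)/((√2*√(-159))) = (((14 - 5)*(7*I*√10/5))*11)/((√2*(I*√159))) = ((9*(7*I*√10/5))*11)/((I*√318)) = ((63*I*√10/5)*11)*(-I*√318/318) = (693*I*√10/5)*(-I*√318/318) = 231*√795/265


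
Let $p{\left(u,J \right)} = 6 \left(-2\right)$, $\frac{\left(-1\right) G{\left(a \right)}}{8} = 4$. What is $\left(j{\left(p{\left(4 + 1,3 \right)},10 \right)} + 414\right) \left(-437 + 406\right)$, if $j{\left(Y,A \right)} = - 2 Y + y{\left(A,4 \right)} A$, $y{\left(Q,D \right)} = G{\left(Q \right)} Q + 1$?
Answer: $85312$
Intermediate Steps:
$G{\left(a \right)} = -32$ ($G{\left(a \right)} = \left(-8\right) 4 = -32$)
$y{\left(Q,D \right)} = 1 - 32 Q$ ($y{\left(Q,D \right)} = - 32 Q + 1 = 1 - 32 Q$)
$p{\left(u,J \right)} = -12$
$j{\left(Y,A \right)} = - 2 Y + A \left(1 - 32 A\right)$ ($j{\left(Y,A \right)} = - 2 Y + \left(1 - 32 A\right) A = - 2 Y + A \left(1 - 32 A\right)$)
$\left(j{\left(p{\left(4 + 1,3 \right)},10 \right)} + 414\right) \left(-437 + 406\right) = \left(\left(\left(-2\right) \left(-12\right) + 10 \left(1 - 320\right)\right) + 414\right) \left(-437 + 406\right) = \left(\left(24 + 10 \left(1 - 320\right)\right) + 414\right) \left(-31\right) = \left(\left(24 + 10 \left(-319\right)\right) + 414\right) \left(-31\right) = \left(\left(24 - 3190\right) + 414\right) \left(-31\right) = \left(-3166 + 414\right) \left(-31\right) = \left(-2752\right) \left(-31\right) = 85312$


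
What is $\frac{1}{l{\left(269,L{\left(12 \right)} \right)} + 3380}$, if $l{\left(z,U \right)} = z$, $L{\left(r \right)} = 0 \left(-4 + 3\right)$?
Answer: $\frac{1}{3649} \approx 0.00027405$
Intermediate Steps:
$L{\left(r \right)} = 0$ ($L{\left(r \right)} = 0 \left(-1\right) = 0$)
$\frac{1}{l{\left(269,L{\left(12 \right)} \right)} + 3380} = \frac{1}{269 + 3380} = \frac{1}{3649}$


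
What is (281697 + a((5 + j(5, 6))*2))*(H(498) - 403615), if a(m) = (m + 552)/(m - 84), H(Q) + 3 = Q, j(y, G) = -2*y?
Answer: -5337102402560/47 ≈ -1.1356e+11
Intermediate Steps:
H(Q) = -3 + Q
a(m) = (552 + m)/(-84 + m)
(281697 + a((5 + j(5, 6))*2))*(H(498) - 403615) = (281697 + (552 + (5 - 2*5)*2)/(-84 + (5 - 2*5)*2))*((-3 + 498) - 403615) = (281697 + (552 + (5 - 10)*2)/(-84 + (5 - 10)*2))*(495 - 403615) = (281697 + (552 - 5*2)/(-84 - 5*2))*(-403120) = (281697 + (552 - 10)/(-84 - 10))*(-403120) = (281697 + 542/(-94))*(-403120) = (281697 - 1/94*542)*(-403120) = (281697 - 271/47)*(-403120) = (13239488/47)*(-403120) = -5337102402560/47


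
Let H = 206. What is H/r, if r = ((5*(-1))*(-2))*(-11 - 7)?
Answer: -103/90 ≈ -1.1444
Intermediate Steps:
r = -180 (r = -5*(-2)*(-18) = 10*(-18) = -180)
H/r = 206/(-180) = 206*(-1/180) = -103/90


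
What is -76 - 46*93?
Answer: -4354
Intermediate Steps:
-76 - 46*93 = -76 - 4278 = -4354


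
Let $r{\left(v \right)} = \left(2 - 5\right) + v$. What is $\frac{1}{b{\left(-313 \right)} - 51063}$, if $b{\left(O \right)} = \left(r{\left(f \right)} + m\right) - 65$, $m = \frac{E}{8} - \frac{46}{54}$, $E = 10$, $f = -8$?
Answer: $- \frac{108}{5522969} \approx -1.9555 \cdot 10^{-5}$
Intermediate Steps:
$r{\left(v \right)} = -3 + v$
$m = \frac{43}{108}$ ($m = \frac{10}{8} - \frac{46}{54} = 10 \cdot \frac{1}{8} - \frac{23}{27} = \frac{5}{4} - \frac{23}{27} = \frac{43}{108} \approx 0.39815$)
$b{\left(O \right)} = - \frac{8165}{108}$ ($b{\left(O \right)} = \left(\left(-3 - 8\right) + \frac{43}{108}\right) - 65 = \left(-11 + \frac{43}{108}\right) - 65 = - \frac{1145}{108} - 65 = - \frac{8165}{108}$)
$\frac{1}{b{\left(-313 \right)} - 51063} = \frac{1}{- \frac{8165}{108} - 51063} = \frac{1}{- \frac{5522969}{108}} = - \frac{108}{5522969}$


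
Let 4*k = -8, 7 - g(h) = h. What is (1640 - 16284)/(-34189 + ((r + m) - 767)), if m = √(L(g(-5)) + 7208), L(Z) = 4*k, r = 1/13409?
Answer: 92039495929184188/219701833868126809 + 157980597537840*√2/219701833868126809 ≈ 0.41995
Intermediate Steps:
g(h) = 7 - h
k = -2 (k = (¼)*(-8) = -2)
r = 1/13409 ≈ 7.4577e-5
L(Z) = -8 (L(Z) = 4*(-2) = -8)
m = 60*√2 (m = √(-8 + 7208) = √7200 = 60*√2 ≈ 84.853)
(1640 - 16284)/(-34189 + ((r + m) - 767)) = (1640 - 16284)/(-34189 + ((1/13409 + 60*√2) - 767)) = -14644/(-34189 + (-10284702/13409 + 60*√2)) = -14644/(-468725003/13409 + 60*√2)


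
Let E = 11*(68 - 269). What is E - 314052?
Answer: -316263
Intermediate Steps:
E = -2211 (E = 11*(-201) = -2211)
E - 314052 = -2211 - 314052 = -316263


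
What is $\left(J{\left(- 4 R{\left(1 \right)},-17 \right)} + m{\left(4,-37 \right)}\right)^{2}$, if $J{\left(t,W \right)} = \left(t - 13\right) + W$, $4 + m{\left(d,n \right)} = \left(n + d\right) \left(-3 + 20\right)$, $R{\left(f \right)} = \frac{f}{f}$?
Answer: $358801$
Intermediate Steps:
$R{\left(f \right)} = 1$
$m{\left(d,n \right)} = -4 + 17 d + 17 n$ ($m{\left(d,n \right)} = -4 + \left(n + d\right) \left(-3 + 20\right) = -4 + \left(d + n\right) 17 = -4 + \left(17 d + 17 n\right) = -4 + 17 d + 17 n$)
$J{\left(t,W \right)} = -13 + W + t$ ($J{\left(t,W \right)} = \left(-13 + t\right) + W = -13 + W + t$)
$\left(J{\left(- 4 R{\left(1 \right)},-17 \right)} + m{\left(4,-37 \right)}\right)^{2} = \left(\left(-13 - 17 - 4\right) + \left(-4 + 17 \cdot 4 + 17 \left(-37\right)\right)\right)^{2} = \left(\left(-13 - 17 - 4\right) - 565\right)^{2} = \left(-34 - 565\right)^{2} = \left(-599\right)^{2} = 358801$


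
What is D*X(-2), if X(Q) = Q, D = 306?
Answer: -612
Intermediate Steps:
D*X(-2) = 306*(-2) = -612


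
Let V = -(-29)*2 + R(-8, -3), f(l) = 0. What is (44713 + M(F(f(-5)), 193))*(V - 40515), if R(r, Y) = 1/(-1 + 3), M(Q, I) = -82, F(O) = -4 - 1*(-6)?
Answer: -3611228103/2 ≈ -1.8056e+9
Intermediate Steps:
F(O) = 2 (F(O) = -4 + 6 = 2)
R(r, Y) = ½ (R(r, Y) = 1/2 = ½)
V = 117/2 (V = -(-29)*2 + ½ = -29*(-2) + ½ = 58 + ½ = 117/2 ≈ 58.500)
(44713 + M(F(f(-5)), 193))*(V - 40515) = (44713 - 82)*(117/2 - 40515) = 44631*(-80913/2) = -3611228103/2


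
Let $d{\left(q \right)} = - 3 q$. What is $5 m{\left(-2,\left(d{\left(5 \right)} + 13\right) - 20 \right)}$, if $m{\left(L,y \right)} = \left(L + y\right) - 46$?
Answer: $-350$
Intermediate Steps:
$m{\left(L,y \right)} = -46 + L + y$
$5 m{\left(-2,\left(d{\left(5 \right)} + 13\right) - 20 \right)} = 5 \left(-46 - 2 + \left(\left(\left(-3\right) 5 + 13\right) - 20\right)\right) = 5 \left(-46 - 2 + \left(\left(-15 + 13\right) - 20\right)\right) = 5 \left(-46 - 2 - 22\right) = 5 \left(-70\right) = -350$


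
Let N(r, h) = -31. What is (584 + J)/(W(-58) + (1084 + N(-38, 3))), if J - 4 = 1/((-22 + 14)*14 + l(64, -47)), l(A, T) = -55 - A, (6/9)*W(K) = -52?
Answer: 135827/225225 ≈ 0.60307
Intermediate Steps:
W(K) = -78 (W(K) = (3/2)*(-52) = -78)
J = 923/231 (J = 4 + 1/((-22 + 14)*14 + (-55 - 1*64)) = 4 + 1/(-8*14 + (-55 - 64)) = 4 + 1/(-112 - 119) = 4 + 1/(-231) = 4 - 1/231 = 923/231 ≈ 3.9957)
(584 + J)/(W(-58) + (1084 + N(-38, 3))) = (584 + 923/231)/(-78 + (1084 - 31)) = 135827/(231*(-78 + 1053)) = (135827/231)/975 = (135827/231)*(1/975) = 135827/225225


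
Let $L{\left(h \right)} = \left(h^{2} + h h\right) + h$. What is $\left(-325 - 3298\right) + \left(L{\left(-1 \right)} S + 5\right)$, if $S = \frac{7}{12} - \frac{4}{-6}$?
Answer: $- \frac{14467}{4} \approx -3616.8$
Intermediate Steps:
$S = \frac{5}{4}$ ($S = 7 \cdot \frac{1}{12} - - \frac{2}{3} = \frac{7}{12} + \frac{2}{3} = \frac{5}{4} \approx 1.25$)
$L{\left(h \right)} = h + 2 h^{2}$ ($L{\left(h \right)} = \left(h^{2} + h^{2}\right) + h = 2 h^{2} + h = h + 2 h^{2}$)
$\left(-325 - 3298\right) + \left(L{\left(-1 \right)} S + 5\right) = \left(-325 - 3298\right) + \left(- (1 + 2 \left(-1\right)) \frac{5}{4} + 5\right) = -3623 + \left(- (1 - 2) \frac{5}{4} + 5\right) = -3623 + \left(\left(-1\right) \left(-1\right) \frac{5}{4} + 5\right) = -3623 + \left(1 \cdot \frac{5}{4} + 5\right) = -3623 + \left(\frac{5}{4} + 5\right) = -3623 + \frac{25}{4} = - \frac{14467}{4}$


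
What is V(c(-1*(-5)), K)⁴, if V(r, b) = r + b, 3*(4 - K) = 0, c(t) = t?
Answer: 6561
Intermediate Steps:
K = 4 (K = 4 - ⅓*0 = 4 + 0 = 4)
V(r, b) = b + r
V(c(-1*(-5)), K)⁴ = (4 - 1*(-5))⁴ = (4 + 5)⁴ = 9⁴ = 6561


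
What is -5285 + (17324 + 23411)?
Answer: 35450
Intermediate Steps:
-5285 + (17324 + 23411) = -5285 + 40735 = 35450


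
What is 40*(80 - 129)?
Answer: -1960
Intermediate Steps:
40*(80 - 129) = 40*(-49) = -1960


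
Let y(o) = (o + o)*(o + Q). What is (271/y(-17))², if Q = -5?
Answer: 73441/559504 ≈ 0.13126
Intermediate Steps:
y(o) = 2*o*(-5 + o) (y(o) = (o + o)*(o - 5) = (2*o)*(-5 + o) = 2*o*(-5 + o))
(271/y(-17))² = (271/((2*(-17)*(-5 - 17))))² = (271/((2*(-17)*(-22))))² = (271/748)² = 73441/559504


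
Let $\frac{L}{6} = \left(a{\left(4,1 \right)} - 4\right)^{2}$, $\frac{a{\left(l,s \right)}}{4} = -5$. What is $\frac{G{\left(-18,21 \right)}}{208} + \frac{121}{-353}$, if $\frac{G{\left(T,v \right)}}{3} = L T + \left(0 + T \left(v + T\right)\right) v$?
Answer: $- \frac{33552173}{36712} \approx -913.93$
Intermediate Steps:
$a{\left(l,s \right)} = -20$ ($a{\left(l,s \right)} = 4 \left(-5\right) = -20$)
$L = 3456$ ($L = 6 \left(-20 - 4\right)^{2} = 6 \left(-24\right)^{2} = 6 \cdot 576 = 3456$)
$G{\left(T,v \right)} = 10368 T + 3 T v \left(T + v\right)$ ($G{\left(T,v \right)} = 3 \left(3456 T + \left(0 + T \left(v + T\right)\right) v\right) = 3 \left(3456 T + \left(0 + T \left(T + v\right)\right) v\right) = 3 \left(3456 T + T \left(T + v\right) v\right) = 3 \left(3456 T + T v \left(T + v\right)\right) = 10368 T + 3 T v \left(T + v\right)$)
$\frac{G{\left(-18,21 \right)}}{208} + \frac{121}{-353} = \frac{3 \left(-18\right) \left(3456 + 21^{2} - 378\right)}{208} + \frac{121}{-353} = 3 \left(-18\right) \left(3456 + 441 - 378\right) \frac{1}{208} + 121 \left(- \frac{1}{353}\right) = 3 \left(-18\right) 3519 \cdot \frac{1}{208} - \frac{121}{353} = \left(-190026\right) \frac{1}{208} - \frac{121}{353} = - \frac{95013}{104} - \frac{121}{353} = - \frac{33552173}{36712}$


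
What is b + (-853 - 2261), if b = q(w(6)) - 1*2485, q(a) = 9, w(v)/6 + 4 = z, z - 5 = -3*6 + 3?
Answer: -5590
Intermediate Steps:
z = -10 (z = 5 + (-3*6 + 3) = 5 + (-18 + 3) = 5 - 15 = -10)
w(v) = -84 (w(v) = -24 + 6*(-10) = -24 - 60 = -84)
b = -2476 (b = 9 - 1*2485 = 9 - 2485 = -2476)
b + (-853 - 2261) = -2476 + (-853 - 2261) = -2476 - 3114 = -5590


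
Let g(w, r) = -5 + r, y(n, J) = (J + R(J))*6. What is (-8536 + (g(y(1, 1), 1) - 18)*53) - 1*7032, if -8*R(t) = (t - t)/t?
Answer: -16734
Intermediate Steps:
R(t) = 0 (R(t) = -(t - t)/(8*t) = -0/t = -1/8*0 = 0)
y(n, J) = 6*J (y(n, J) = (J + 0)*6 = J*6 = 6*J)
(-8536 + (g(y(1, 1), 1) - 18)*53) - 1*7032 = (-8536 + ((-5 + 1) - 18)*53) - 1*7032 = (-8536 + (-4 - 18)*53) - 7032 = (-8536 - 22*53) - 7032 = (-8536 - 1166) - 7032 = -9702 - 7032 = -16734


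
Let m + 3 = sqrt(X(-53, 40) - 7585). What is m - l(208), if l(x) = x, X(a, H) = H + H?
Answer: -211 + I*sqrt(7505) ≈ -211.0 + 86.631*I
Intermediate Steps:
X(a, H) = 2*H
m = -3 + I*sqrt(7505) (m = -3 + sqrt(2*40 - 7585) = -3 + sqrt(80 - 7585) = -3 + sqrt(-7505) = -3 + I*sqrt(7505) ≈ -3.0 + 86.631*I)
m - l(208) = (-3 + I*sqrt(7505)) - 1*208 = (-3 + I*sqrt(7505)) - 208 = -211 + I*sqrt(7505)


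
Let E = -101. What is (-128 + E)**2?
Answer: 52441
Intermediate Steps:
(-128 + E)**2 = (-128 - 101)**2 = (-229)**2 = 52441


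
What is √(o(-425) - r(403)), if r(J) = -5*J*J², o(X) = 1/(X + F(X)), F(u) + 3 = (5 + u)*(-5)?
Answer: 3*√25412956215042/836 ≈ 18090.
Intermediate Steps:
F(u) = -28 - 5*u (F(u) = -3 + (5 + u)*(-5) = -3 + (-25 - 5*u) = -28 - 5*u)
o(X) = 1/(-28 - 4*X) (o(X) = 1/(X + (-28 - 5*X)) = 1/(-28 - 4*X))
r(J) = -5*J³
√(o(-425) - r(403)) = √(-1/(28 + 4*(-425)) - (-5)*403³) = √(-1/(28 - 1700) - (-5)*65450827) = √(-1/(-1672) - 1*(-327254135)) = √(-1*(-1/1672) + 327254135) = √(1/1672 + 327254135) = √(547168913721/1672) = 3*√25412956215042/836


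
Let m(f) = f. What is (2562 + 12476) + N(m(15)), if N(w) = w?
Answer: 15053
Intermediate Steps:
(2562 + 12476) + N(m(15)) = (2562 + 12476) + 15 = 15038 + 15 = 15053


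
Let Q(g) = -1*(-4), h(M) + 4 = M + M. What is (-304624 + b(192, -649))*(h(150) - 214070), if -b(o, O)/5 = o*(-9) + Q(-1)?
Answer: 63277959096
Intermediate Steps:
h(M) = -4 + 2*M (h(M) = -4 + (M + M) = -4 + 2*M)
Q(g) = 4
b(o, O) = -20 + 45*o (b(o, O) = -5*(o*(-9) + 4) = -5*(-9*o + 4) = -5*(4 - 9*o) = -20 + 45*o)
(-304624 + b(192, -649))*(h(150) - 214070) = (-304624 + (-20 + 45*192))*((-4 + 2*150) - 214070) = (-304624 + (-20 + 8640))*((-4 + 300) - 214070) = (-304624 + 8620)*(296 - 214070) = -296004*(-213774) = 63277959096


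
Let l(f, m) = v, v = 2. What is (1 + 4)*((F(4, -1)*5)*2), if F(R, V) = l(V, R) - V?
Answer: 150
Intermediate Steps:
l(f, m) = 2
F(R, V) = 2 - V
(1 + 4)*((F(4, -1)*5)*2) = (1 + 4)*(((2 - 1*(-1))*5)*2) = 5*(((2 + 1)*5)*2) = 5*((3*5)*2) = 5*(15*2) = 5*30 = 150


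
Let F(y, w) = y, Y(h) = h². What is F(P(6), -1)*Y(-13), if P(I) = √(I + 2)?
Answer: 338*√2 ≈ 478.00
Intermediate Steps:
P(I) = √(2 + I)
F(P(6), -1)*Y(-13) = √(2 + 6)*(-13)² = √8*169 = (2*√2)*169 = 338*√2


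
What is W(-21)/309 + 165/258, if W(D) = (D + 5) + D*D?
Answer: 53545/26574 ≈ 2.0149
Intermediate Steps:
W(D) = 5 + D + D² (W(D) = (5 + D) + D² = 5 + D + D²)
W(-21)/309 + 165/258 = (5 - 21 + (-21)²)/309 + 165/258 = (5 - 21 + 441)*(1/309) + 165*(1/258) = 425*(1/309) + 55/86 = 425/309 + 55/86 = 53545/26574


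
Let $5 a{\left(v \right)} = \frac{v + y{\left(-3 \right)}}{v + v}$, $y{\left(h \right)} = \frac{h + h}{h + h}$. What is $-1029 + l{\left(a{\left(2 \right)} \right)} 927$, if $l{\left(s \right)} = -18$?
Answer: $-17715$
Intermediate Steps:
$y{\left(h \right)} = 1$ ($y{\left(h \right)} = \frac{2 h}{2 h} = 2 h \frac{1}{2 h} = 1$)
$a{\left(v \right)} = \frac{1 + v}{10 v}$ ($a{\left(v \right)} = \frac{\left(v + 1\right) \frac{1}{v + v}}{5} = \frac{\left(1 + v\right) \frac{1}{2 v}}{5} = \frac{\frac{1}{2} \frac{1}{v} \left(1 + v\right)}{5} = \frac{1 + v}{10 v}$)
$-1029 + l{\left(a{\left(2 \right)} \right)} 927 = -1029 - 16686 = -17715$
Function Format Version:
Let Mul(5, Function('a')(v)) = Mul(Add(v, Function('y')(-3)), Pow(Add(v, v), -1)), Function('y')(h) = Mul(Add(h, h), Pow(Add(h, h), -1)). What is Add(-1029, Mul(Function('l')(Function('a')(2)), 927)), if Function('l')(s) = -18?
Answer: -17715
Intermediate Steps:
Function('y')(h) = 1 (Function('y')(h) = Mul(Mul(2, h), Pow(Mul(2, h), -1)) = Mul(Mul(2, h), Mul(Rational(1, 2), Pow(h, -1))) = 1)
Function('a')(v) = Mul(Rational(1, 10), Pow(v, -1), Add(1, v)) (Function('a')(v) = Mul(Rational(1, 5), Mul(Add(v, 1), Pow(Add(v, v), -1))) = Mul(Rational(1, 5), Mul(Add(1, v), Pow(Mul(2, v), -1))) = Mul(Rational(1, 5), Mul(Add(1, v), Mul(Rational(1, 2), Pow(v, -1)))) = Mul(Rational(1, 5), Mul(Rational(1, 2), Pow(v, -1), Add(1, v))) = Mul(Rational(1, 10), Pow(v, -1), Add(1, v)))
Add(-1029, Mul(Function('l')(Function('a')(2)), 927)) = Add(-1029, Mul(-18, 927)) = Add(-1029, -16686) = -17715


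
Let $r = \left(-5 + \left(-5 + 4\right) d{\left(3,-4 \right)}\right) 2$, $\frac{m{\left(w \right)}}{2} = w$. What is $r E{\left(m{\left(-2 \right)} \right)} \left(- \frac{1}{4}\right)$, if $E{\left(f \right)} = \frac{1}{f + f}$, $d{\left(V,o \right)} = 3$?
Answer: $- \frac{1}{2} \approx -0.5$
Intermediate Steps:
$m{\left(w \right)} = 2 w$
$E{\left(f \right)} = \frac{1}{2 f}$
$r = -16$ ($r = \left(-5 + \left(-5 + 4\right) 3\right) 2 = \left(-5 - 3\right) 2 = \left(-8\right) 2 = -16$)
$r E{\left(m{\left(-2 \right)} \right)} \left(- \frac{1}{4}\right) = - 16 \frac{1}{2 \cdot 2 \left(-2\right)} \left(- \frac{1}{4}\right) = - 16 \frac{1}{2 \left(-4\right)} \left(\left(-1\right) \frac{1}{4}\right) = - 16 \cdot \frac{1}{2} \left(- \frac{1}{4}\right) \left(- \frac{1}{4}\right) = \left(-16\right) \left(- \frac{1}{8}\right) \left(- \frac{1}{4}\right) = 2 \left(- \frac{1}{4}\right) = - \frac{1}{2}$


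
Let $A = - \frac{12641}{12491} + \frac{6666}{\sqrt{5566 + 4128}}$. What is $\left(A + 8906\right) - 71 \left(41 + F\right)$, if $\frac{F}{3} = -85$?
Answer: $\frac{301020459}{12491} + \frac{3333 \sqrt{9694}}{4847} \approx 24167.0$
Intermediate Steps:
$F = -255$ ($F = 3 \left(-85\right) = -255$)
$A = - \frac{12641}{12491} + \frac{3333 \sqrt{9694}}{4847}$ ($A = \left(-12641\right) \frac{1}{12491} + \frac{6666}{\sqrt{9694}} = - \frac{12641}{12491} + 6666 \frac{\sqrt{9694}}{9694} = - \frac{12641}{12491} + \frac{3333 \sqrt{9694}}{4847} \approx 66.692$)
$\left(A + 8906\right) - 71 \left(41 + F\right) = \left(\left(- \frac{12641}{12491} + \frac{3333 \sqrt{9694}}{4847}\right) + 8906\right) - 71 \left(41 - 255\right) = \left(\frac{111232205}{12491} + \frac{3333 \sqrt{9694}}{4847}\right) - -15194 = \left(\frac{111232205}{12491} + \frac{3333 \sqrt{9694}}{4847}\right) + 15194 = \frac{301020459}{12491} + \frac{3333 \sqrt{9694}}{4847}$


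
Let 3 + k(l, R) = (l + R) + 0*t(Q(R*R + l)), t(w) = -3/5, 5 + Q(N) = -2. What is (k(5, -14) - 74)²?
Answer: 7396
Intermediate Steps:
Q(N) = -7 (Q(N) = -5 - 2 = -7)
t(w) = -⅗ (t(w) = -3*⅕ = -⅗)
k(l, R) = -3 + R + l (k(l, R) = -3 + ((l + R) + 0*(-⅗)) = -3 + ((R + l) + 0) = -3 + (R + l) = -3 + R + l)
(k(5, -14) - 74)² = ((-3 - 14 + 5) - 74)² = (-12 - 74)² = (-86)² = 7396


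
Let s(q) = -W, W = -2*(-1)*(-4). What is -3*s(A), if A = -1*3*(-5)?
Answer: -24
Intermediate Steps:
W = -8 (W = 2*(-4) = -8)
A = 15 (A = -3*(-5) = 15)
s(q) = 8 (s(q) = -1*(-8) = 8)
-3*s(A) = -3*8 = -24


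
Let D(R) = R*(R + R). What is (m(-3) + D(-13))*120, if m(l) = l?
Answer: 40200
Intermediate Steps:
D(R) = 2*R² (D(R) = R*(2*R) = 2*R²)
(m(-3) + D(-13))*120 = (-3 + 2*(-13)²)*120 = (-3 + 2*169)*120 = (-3 + 338)*120 = 335*120 = 40200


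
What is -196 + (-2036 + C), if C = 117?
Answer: -2115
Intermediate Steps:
-196 + (-2036 + C) = -196 + (-2036 + 117) = -196 - 1919 = -2115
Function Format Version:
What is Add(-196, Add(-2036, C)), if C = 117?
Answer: -2115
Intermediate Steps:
Add(-196, Add(-2036, C)) = Add(-196, Add(-2036, 117)) = Add(-196, -1919) = -2115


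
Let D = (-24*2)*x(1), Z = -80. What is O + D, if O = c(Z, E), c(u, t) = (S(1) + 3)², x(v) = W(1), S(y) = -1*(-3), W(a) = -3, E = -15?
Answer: 180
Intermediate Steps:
S(y) = 3
x(v) = -3
c(u, t) = 36 (c(u, t) = (3 + 3)² = 6² = 36)
D = 144 (D = -24*2*(-3) = -48*(-3) = 144)
O = 36
O + D = 36 + 144 = 180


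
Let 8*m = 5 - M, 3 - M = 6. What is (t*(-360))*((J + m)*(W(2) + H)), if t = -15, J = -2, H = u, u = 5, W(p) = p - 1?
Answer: -32400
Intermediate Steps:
M = -3 (M = 3 - 1*6 = 3 - 6 = -3)
W(p) = -1 + p
H = 5
m = 1 (m = (5 - 1*(-3))/8 = (5 + 3)/8 = (⅛)*8 = 1)
(t*(-360))*((J + m)*(W(2) + H)) = (-15*(-360))*((-2 + 1)*((-1 + 2) + 5)) = 5400*(-(1 + 5)) = 5400*(-1*6) = 5400*(-6) = -32400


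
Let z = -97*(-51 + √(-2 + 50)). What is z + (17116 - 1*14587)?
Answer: 7476 - 388*√3 ≈ 6804.0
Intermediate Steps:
z = 4947 - 388*√3 (z = -97*(-51 + √48) = -97*(-51 + 4*√3) = 4947 - 388*√3 ≈ 4275.0)
z + (17116 - 1*14587) = (4947 - 388*√3) + (17116 - 1*14587) = (4947 - 388*√3) + (17116 - 14587) = (4947 - 388*√3) + 2529 = 7476 - 388*√3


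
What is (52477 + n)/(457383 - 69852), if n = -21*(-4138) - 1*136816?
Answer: 853/129177 ≈ 0.0066033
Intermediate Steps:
n = -49918 (n = 86898 - 136816 = -49918)
(52477 + n)/(457383 - 69852) = (52477 - 49918)/(457383 - 69852) = 2559/387531 = 2559*(1/387531) = 853/129177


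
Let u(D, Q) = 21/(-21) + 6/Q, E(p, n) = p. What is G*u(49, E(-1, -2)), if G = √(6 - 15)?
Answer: -21*I ≈ -21.0*I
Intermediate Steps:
u(D, Q) = -1 + 6/Q (u(D, Q) = 21*(-1/21) + 6/Q = -1 + 6/Q)
G = 3*I (G = √(-9) = 3*I ≈ 3.0*I)
G*u(49, E(-1, -2)) = (3*I)*((6 - 1*(-1))/(-1)) = (3*I)*(-(6 + 1)) = (3*I)*(-1*7) = (3*I)*(-7) = -21*I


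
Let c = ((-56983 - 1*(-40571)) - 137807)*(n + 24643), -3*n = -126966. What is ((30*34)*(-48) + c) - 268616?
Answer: -10327592911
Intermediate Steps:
n = 42322 (n = -⅓*(-126966) = 42322)
c = -10327275335 (c = ((-56983 - 1*(-40571)) - 137807)*(42322 + 24643) = ((-56983 + 40571) - 137807)*66965 = (-16412 - 137807)*66965 = -154219*66965 = -10327275335)
((30*34)*(-48) + c) - 268616 = ((30*34)*(-48) - 10327275335) - 268616 = (1020*(-48) - 10327275335) - 268616 = (-48960 - 10327275335) - 268616 = -10327324295 - 268616 = -10327592911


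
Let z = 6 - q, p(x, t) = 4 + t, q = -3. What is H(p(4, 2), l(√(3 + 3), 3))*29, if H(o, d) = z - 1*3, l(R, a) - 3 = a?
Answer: 174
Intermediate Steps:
z = 9 (z = 6 - 1*(-3) = 6 + 3 = 9)
l(R, a) = 3 + a
H(o, d) = 6 (H(o, d) = 9 - 1*3 = 9 - 3 = 6)
H(p(4, 2), l(√(3 + 3), 3))*29 = 6*29 = 174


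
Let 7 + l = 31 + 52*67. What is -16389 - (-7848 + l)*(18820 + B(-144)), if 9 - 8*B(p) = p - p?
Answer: 163334587/2 ≈ 8.1667e+7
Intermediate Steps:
B(p) = 9/8 (B(p) = 9/8 - (p - p)/8 = 9/8 - ⅛*0 = 9/8 + 0 = 9/8)
l = 3508 (l = -7 + (31 + 52*67) = -7 + (31 + 3484) = -7 + 3515 = 3508)
-16389 - (-7848 + l)*(18820 + B(-144)) = -16389 - (-7848 + 3508)*(18820 + 9/8) = -16389 - (-4340)*150569/8 = -16389 - 1*(-163367365/2) = -16389 + 163367365/2 = 163334587/2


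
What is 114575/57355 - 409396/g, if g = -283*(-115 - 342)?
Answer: -1732561651/1483555901 ≈ -1.1678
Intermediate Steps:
g = 129331 (g = -283*(-457) = 129331)
114575/57355 - 409396/g = 114575/57355 - 409396/129331 = 114575*(1/57355) - 409396*1/129331 = 22915/11471 - 409396/129331 = -1732561651/1483555901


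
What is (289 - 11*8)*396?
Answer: 79596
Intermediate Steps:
(289 - 11*8)*396 = (289 - 88)*396 = 201*396 = 79596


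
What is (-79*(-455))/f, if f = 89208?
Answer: 5135/12744 ≈ 0.40293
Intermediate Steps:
(-79*(-455))/f = -79*(-455)/89208 = 35945*(1/89208) = 5135/12744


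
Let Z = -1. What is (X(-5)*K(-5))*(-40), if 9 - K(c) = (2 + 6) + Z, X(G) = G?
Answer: 400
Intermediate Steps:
K(c) = 2 (K(c) = 9 - ((2 + 6) - 1) = 9 - (8 - 1) = 9 - 1*7 = 9 - 7 = 2)
(X(-5)*K(-5))*(-40) = -5*2*(-40) = -10*(-40) = 400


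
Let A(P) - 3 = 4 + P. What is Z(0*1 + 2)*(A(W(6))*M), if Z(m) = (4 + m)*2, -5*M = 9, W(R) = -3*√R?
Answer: -756/5 + 324*√6/5 ≈ 7.5269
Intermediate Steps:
A(P) = 7 + P (A(P) = 3 + (4 + P) = 7 + P)
M = -9/5 (M = -⅕*9 = -9/5 ≈ -1.8000)
Z(m) = 8 + 2*m
Z(0*1 + 2)*(A(W(6))*M) = (8 + 2*(0*1 + 2))*((7 - 3*√6)*(-9/5)) = (8 + 2*(0 + 2))*(-63/5 + 27*√6/5) = (8 + 2*2)*(-63/5 + 27*√6/5) = (8 + 4)*(-63/5 + 27*√6/5) = 12*(-63/5 + 27*√6/5) = -756/5 + 324*√6/5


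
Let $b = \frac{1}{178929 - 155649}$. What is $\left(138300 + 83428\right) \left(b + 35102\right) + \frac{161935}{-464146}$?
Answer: $\frac{5256177313684901923}{675332430} \approx 7.7831 \cdot 10^{9}$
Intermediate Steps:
$b = \frac{1}{23280} \approx 4.2955 \cdot 10^{-5}$
$\left(138300 + 83428\right) \left(b + 35102\right) + \frac{161935}{-464146} = \left(138300 + 83428\right) \left(\frac{1}{23280} + 35102\right) + \frac{161935}{-464146} = 221728 \cdot \frac{817174561}{23280} + 161935 \left(- \frac{1}{464146}\right) = \frac{11324405066338}{1455} - \frac{161935}{464146} = \frac{5256177313684901923}{675332430}$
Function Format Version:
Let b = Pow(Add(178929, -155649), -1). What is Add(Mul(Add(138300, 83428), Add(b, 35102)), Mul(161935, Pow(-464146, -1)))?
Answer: Rational(5256177313684901923, 675332430) ≈ 7.7831e+9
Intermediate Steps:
b = Rational(1, 23280) (b = Pow(23280, -1) = Rational(1, 23280) ≈ 4.2955e-5)
Add(Mul(Add(138300, 83428), Add(b, 35102)), Mul(161935, Pow(-464146, -1))) = Add(Mul(Add(138300, 83428), Add(Rational(1, 23280), 35102)), Mul(161935, Pow(-464146, -1))) = Add(Mul(221728, Rational(817174561, 23280)), Mul(161935, Rational(-1, 464146))) = Add(Rational(11324405066338, 1455), Rational(-161935, 464146)) = Rational(5256177313684901923, 675332430)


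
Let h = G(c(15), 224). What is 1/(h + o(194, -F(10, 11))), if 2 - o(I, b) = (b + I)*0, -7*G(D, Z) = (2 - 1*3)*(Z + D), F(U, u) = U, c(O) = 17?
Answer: 7/255 ≈ 0.027451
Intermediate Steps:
G(D, Z) = D/7 + Z/7 (G(D, Z) = -(2 - 1*3)*(Z + D)/7 = -(2 - 3)*(D + Z)/7 = -(-1)*(D + Z)/7 = -(-D - Z)/7 = D/7 + Z/7)
o(I, b) = 2 (o(I, b) = 2 - (b + I)*0 = 2 - (I + b)*0 = 2 - 1*0 = 2 + 0 = 2)
h = 241/7 (h = (⅐)*17 + (⅐)*224 = 17/7 + 32 = 241/7 ≈ 34.429)
1/(h + o(194, -F(10, 11))) = 1/(241/7 + 2) = 1/(255/7) = 7/255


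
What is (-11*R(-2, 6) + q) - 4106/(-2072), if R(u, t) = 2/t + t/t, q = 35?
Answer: 69355/3108 ≈ 22.315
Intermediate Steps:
R(u, t) = 1 + 2/t (R(u, t) = 2/t + 1 = 1 + 2/t)
(-11*R(-2, 6) + q) - 4106/(-2072) = (-11*(2 + 6)/6 + 35) - 4106/(-2072) = (-11*8/6 + 35) - 4106*(-1/2072) = (-11*4/3 + 35) + 2053/1036 = (-44/3 + 35) + 2053/1036 = 61/3 + 2053/1036 = 69355/3108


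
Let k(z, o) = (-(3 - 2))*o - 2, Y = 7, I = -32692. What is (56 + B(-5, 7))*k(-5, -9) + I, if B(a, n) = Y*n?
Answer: -31957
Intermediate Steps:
k(z, o) = -2 - o (k(z, o) = (-1*1)*o - 2 = -o - 2 = -2 - o)
B(a, n) = 7*n
(56 + B(-5, 7))*k(-5, -9) + I = (56 + 7*7)*(-2 - 1*(-9)) - 32692 = (56 + 49)*(-2 + 9) - 32692 = 105*7 - 32692 = 735 - 32692 = -31957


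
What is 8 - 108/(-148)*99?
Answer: 2969/37 ≈ 80.243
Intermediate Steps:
8 - 108/(-148)*99 = 8 - 108*(-1/148)*99 = 8 + (27/37)*99 = 8 + 2673/37 = 2969/37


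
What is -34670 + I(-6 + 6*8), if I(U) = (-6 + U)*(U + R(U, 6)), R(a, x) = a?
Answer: -31646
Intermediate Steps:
I(U) = 2*U*(-6 + U) (I(U) = (-6 + U)*(U + U) = (-6 + U)*(2*U) = 2*U*(-6 + U))
-34670 + I(-6 + 6*8) = -34670 + 2*(-6 + 6*8)*(-6 + (-6 + 6*8)) = -34670 + 2*(-6 + 48)*(-6 + (-6 + 48)) = -34670 + 2*42*(-6 + 42) = -34670 + 2*42*36 = -34670 + 3024 = -31646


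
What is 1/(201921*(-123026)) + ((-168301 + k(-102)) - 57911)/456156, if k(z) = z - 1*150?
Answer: -156269803264975/314767063958766 ≈ -0.49646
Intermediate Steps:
k(z) = -150 + z (k(z) = z - 150 = -150 + z)
1/(201921*(-123026)) + ((-168301 + k(-102)) - 57911)/456156 = 1/(201921*(-123026)) + ((-168301 + (-150 - 102)) - 57911)/456156 = (1/201921)*(-1/123026) + ((-168301 - 252) - 57911)*(1/456156) = -1/24841532946 + (-168553 - 57911)*(1/456156) = -1/24841532946 - 226464*1/456156 = -1/24841532946 - 18872/38013 = -156269803264975/314767063958766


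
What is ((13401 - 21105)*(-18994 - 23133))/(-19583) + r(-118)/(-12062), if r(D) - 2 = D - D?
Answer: -1957339406231/118105073 ≈ -16573.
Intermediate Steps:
r(D) = 2 (r(D) = 2 + (D - D) = 2 + 0 = 2)
((13401 - 21105)*(-18994 - 23133))/(-19583) + r(-118)/(-12062) = ((13401 - 21105)*(-18994 - 23133))/(-19583) + 2/(-12062) = -7704*(-42127)*(-1/19583) + 2*(-1/12062) = 324546408*(-1/19583) - 1/6031 = -324546408/19583 - 1/6031 = -1957339406231/118105073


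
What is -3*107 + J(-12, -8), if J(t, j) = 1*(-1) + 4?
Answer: -318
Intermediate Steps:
J(t, j) = 3 (J(t, j) = -1 + 4 = 3)
-3*107 + J(-12, -8) = -3*107 + 3 = -321 + 3 = -318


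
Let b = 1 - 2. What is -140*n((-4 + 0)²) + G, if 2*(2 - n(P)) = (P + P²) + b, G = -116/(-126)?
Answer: 1177528/63 ≈ 18691.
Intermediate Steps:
G = 58/63 (G = -116*(-1/126) = 58/63 ≈ 0.92064)
b = -1
n(P) = 5/2 - P/2 - P²/2 (n(P) = 2 - ((P + P²) - 1)/2 = 2 - (-1 + P + P²)/2 = 2 + (½ - P/2 - P²/2) = 5/2 - P/2 - P²/2)
-140*n((-4 + 0)²) + G = -140*(5/2 - (-4 + 0)²/2 - (-4 + 0)⁴/2) + 58/63 = -140*(5/2 - ½*(-4)² - ((-4)²)²/2) + 58/63 = -140*(5/2 - ½*16 - ½*16²) + 58/63 = -140*(5/2 - 8 - ½*256) + 58/63 = -140*(5/2 - 8 - 128) + 58/63 = -140*(-267/2) + 58/63 = 18690 + 58/63 = 1177528/63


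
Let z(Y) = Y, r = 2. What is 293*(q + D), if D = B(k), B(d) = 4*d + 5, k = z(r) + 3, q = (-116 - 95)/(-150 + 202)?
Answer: 319077/52 ≈ 6136.1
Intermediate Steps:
q = -211/52 ≈ -4.0577
k = 5 (k = 2 + 3 = 5)
B(d) = 5 + 4*d
D = 25 (D = 5 + 4*5 = 5 + 20 = 25)
293*(q + D) = 293*(-211/52 + 25) = 293*(1089/52) = 319077/52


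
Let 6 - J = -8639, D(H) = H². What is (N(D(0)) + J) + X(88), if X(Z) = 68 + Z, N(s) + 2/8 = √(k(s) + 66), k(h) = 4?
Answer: 35203/4 + √70 ≈ 8809.1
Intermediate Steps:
J = 8645 (J = 6 - 1*(-8639) = 6 + 8639 = 8645)
N(s) = -¼ + √70 (N(s) = -¼ + √(4 + 66) = -¼ + √70)
(N(D(0)) + J) + X(88) = ((-¼ + √70) + 8645) + (68 + 88) = (34579/4 + √70) + 156 = 35203/4 + √70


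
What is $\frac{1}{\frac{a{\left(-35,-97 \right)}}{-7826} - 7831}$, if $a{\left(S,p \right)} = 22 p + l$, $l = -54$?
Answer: $- \frac{3913}{30641609} \approx -0.0001277$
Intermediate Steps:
$a{\left(S,p \right)} = -54 + 22 p$ ($a{\left(S,p \right)} = 22 p - 54 = -54 + 22 p$)
$\frac{1}{\frac{a{\left(-35,-97 \right)}}{-7826} - 7831} = \frac{1}{\frac{-54 + 22 \left(-97\right)}{-7826} - 7831} = \frac{1}{\left(-54 - 2134\right) \left(- \frac{1}{7826}\right) - 7831} = \frac{1}{\left(-2188\right) \left(- \frac{1}{7826}\right) - 7831} = \frac{1}{\frac{1094}{3913} - 7831} = \frac{1}{- \frac{30641609}{3913}} = - \frac{3913}{30641609}$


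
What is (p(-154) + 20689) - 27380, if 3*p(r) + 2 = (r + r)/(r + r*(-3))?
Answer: -6692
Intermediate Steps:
p(r) = -1 (p(r) = -2/3 + ((r + r)/(r + r*(-3)))/3 = -2/3 + ((2*r)/(r - 3*r))/3 = -2/3 + ((2*r)/((-2*r)))/3 = -2/3 + ((2*r)*(-1/(2*r)))/3 = -2/3 + (1/3)*(-1) = -2/3 - 1/3 = -1)
(p(-154) + 20689) - 27380 = (-1 + 20689) - 27380 = 20688 - 27380 = -6692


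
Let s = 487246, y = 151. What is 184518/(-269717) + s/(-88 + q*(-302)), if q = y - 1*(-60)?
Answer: -71596311481/8605320885 ≈ -8.3200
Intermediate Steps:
q = 211 (q = 151 - 1*(-60) = 151 + 60 = 211)
184518/(-269717) + s/(-88 + q*(-302)) = 184518/(-269717) + 487246/(-88 + 211*(-302)) = 184518*(-1/269717) + 487246/(-88 - 63722) = -184518/269717 + 487246/(-63810) = -184518/269717 + 487246*(-1/63810) = -184518/269717 - 243623/31905 = -71596311481/8605320885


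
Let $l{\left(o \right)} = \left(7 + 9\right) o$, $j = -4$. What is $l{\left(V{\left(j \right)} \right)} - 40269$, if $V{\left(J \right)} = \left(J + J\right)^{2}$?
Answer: $-39245$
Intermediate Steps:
$V{\left(J \right)} = 4 J^{2}$ ($V{\left(J \right)} = \left(2 J\right)^{2} = 4 J^{2}$)
$l{\left(o \right)} = 16 o$
$l{\left(V{\left(j \right)} \right)} - 40269 = 16 \cdot 4 \left(-4\right)^{2} - 40269 = 16 \cdot 4 \cdot 16 - 40269 = 16 \cdot 64 - 40269 = 1024 - 40269 = -39245$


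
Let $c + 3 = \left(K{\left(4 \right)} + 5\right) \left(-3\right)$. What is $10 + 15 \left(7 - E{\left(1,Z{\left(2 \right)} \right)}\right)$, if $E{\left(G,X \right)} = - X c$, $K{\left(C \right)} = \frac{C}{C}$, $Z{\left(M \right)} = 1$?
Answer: $-200$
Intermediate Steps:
$K{\left(C \right)} = 1$
$c = -21$ ($c = -3 + \left(1 + 5\right) \left(-3\right) = -3 + 6 \left(-3\right) = -3 - 18 = -21$)
$E{\left(G,X \right)} = 21 X$ ($E{\left(G,X \right)} = - X \left(-21\right) = 21 X$)
$10 + 15 \left(7 - E{\left(1,Z{\left(2 \right)} \right)}\right) = 10 + 15 \left(7 - 21 \cdot 1\right) = 10 + 15 \left(7 - 21\right) = 10 + 15 \left(-14\right) = 10 - 210 = -200$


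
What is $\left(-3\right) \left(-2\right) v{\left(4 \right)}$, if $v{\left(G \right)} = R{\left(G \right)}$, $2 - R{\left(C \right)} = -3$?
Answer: $30$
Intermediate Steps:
$R{\left(C \right)} = 5$ ($R{\left(C \right)} = 2 - -3 = 2 + 3 = 5$)
$v{\left(G \right)} = 5$
$\left(-3\right) \left(-2\right) v{\left(4 \right)} = \left(-3\right) \left(-2\right) 5 = 6 \cdot 5 = 30$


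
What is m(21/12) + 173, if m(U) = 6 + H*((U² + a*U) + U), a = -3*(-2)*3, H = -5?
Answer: -41/16 ≈ -2.5625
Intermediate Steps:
a = 18 (a = 6*3 = 18)
m(U) = 6 - 95*U - 5*U² (m(U) = 6 - 5*((U² + 18*U) + U) = 6 - 5*(U² + 19*U) = 6 + (-95*U - 5*U²) = 6 - 95*U - 5*U²)
m(21/12) + 173 = (6 - 1995/12 - 5*(21/12)²) + 173 = (6 - 1995/12 - 5*(21*(1/12))²) + 173 = (6 - 95*7/4 - 5*(7/4)²) + 173 = (6 - 665/4 - 5*49/16) + 173 = (6 - 665/4 - 245/16) + 173 = -2809/16 + 173 = -41/16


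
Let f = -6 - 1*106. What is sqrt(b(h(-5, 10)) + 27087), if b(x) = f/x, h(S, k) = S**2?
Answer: sqrt(677063)/5 ≈ 164.57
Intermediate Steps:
f = -112 (f = -6 - 106 = -112)
b(x) = -112/x
sqrt(b(h(-5, 10)) + 27087) = sqrt(-112/((-5)**2) + 27087) = sqrt(-112/25 + 27087) = sqrt(677063/25) = sqrt(677063)/5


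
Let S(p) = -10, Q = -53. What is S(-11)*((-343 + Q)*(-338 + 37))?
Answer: -1191960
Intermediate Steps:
S(-11)*((-343 + Q)*(-338 + 37)) = -10*(-343 - 53)*(-338 + 37) = -(-3960)*(-301) = -10*119196 = -1191960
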